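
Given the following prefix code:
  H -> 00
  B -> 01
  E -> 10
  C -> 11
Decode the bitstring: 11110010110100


Decoding step by step:
Bits 11 -> C
Bits 11 -> C
Bits 00 -> H
Bits 10 -> E
Bits 11 -> C
Bits 01 -> B
Bits 00 -> H


Decoded message: CCHECBH


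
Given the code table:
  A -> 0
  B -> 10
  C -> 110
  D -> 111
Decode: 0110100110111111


Decoding:
0 -> A
110 -> C
10 -> B
0 -> A
110 -> C
111 -> D
111 -> D


Result: ACBACDD


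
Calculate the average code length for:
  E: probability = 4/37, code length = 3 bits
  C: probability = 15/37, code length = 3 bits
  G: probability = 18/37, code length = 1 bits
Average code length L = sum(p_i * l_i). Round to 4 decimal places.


Weighted contributions p_i * l_i:
  E: (4/37) * 3 = 12/37
  C: (15/37) * 3 = 45/37
  G: (18/37) * 1 = 18/37
Sum = (12 + 45 + 18)/37 = 75/37

L = 75/37 = 2.0270 bits/symbol


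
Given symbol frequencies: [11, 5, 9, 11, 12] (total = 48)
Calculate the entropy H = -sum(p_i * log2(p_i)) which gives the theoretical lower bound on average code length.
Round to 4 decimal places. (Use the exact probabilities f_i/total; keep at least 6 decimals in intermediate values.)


Per-symbol terms -p_i * log2(p_i) with p_i = f_i/48:
  p = 11/48 = 0.229167: log2(p) = -2.125531, -p*log2(p) = 0.487101
  p = 5/48 = 0.104167: log2(p) = -3.263034, -p*log2(p) = 0.339899
  p = 9/48 = 0.187500: log2(p) = -2.415037, -p*log2(p) = 0.452820
  p = 11/48 = 0.229167: log2(p) = -2.125531, -p*log2(p) = 0.487101
  p = 12/48 = 0.250000: log2(p) = -2.000000, -p*log2(p) = 0.500000
H = 0.487101 + 0.339899 + 0.452820 + 0.487101 + 0.500000 = 2.266921

H = 2.2669 bits/symbol


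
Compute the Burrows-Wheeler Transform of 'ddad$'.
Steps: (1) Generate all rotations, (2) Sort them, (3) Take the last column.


Rotations (sorted):
  0: $ddad -> last char: d
  1: ad$dd -> last char: d
  2: d$dda -> last char: a
  3: dad$d -> last char: d
  4: ddad$ -> last char: $


BWT = ddad$


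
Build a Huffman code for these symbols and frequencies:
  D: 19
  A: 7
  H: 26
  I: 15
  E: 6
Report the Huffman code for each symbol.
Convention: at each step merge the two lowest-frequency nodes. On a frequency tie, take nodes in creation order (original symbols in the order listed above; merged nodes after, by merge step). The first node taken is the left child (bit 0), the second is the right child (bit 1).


Huffman tree construction:
Step 1: Merge E(6) + A(7) = 13
Step 2: Merge (E+A)(13) + I(15) = 28
Step 3: Merge D(19) + H(26) = 45
Step 4: Merge ((E+A)+I)(28) + (D+H)(45) = 73
Read each symbol's code off the tree from the root (left child = 0, right child = 1).

Codes:
  D: 10 (length 2)
  A: 001 (length 3)
  H: 11 (length 2)
  I: 01 (length 2)
  E: 000 (length 3)
Average code length: 159/73 = 2.1781 bits/symbol


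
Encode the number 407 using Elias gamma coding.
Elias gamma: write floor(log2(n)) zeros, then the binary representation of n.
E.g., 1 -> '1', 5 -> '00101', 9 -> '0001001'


num_bits = floor(log2(407)) + 1 = 9
leading_zeros = num_bits - 1 = 8
binary(407) = 110010111

Elias gamma(407) = '00000000' + '110010111' = 00000000110010111 (17 bits)


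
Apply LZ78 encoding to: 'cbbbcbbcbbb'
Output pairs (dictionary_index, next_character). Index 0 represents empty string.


LZ78 encoding steps:
Dictionary: {0: ''}
Step 1: w='' (idx 0), next='c' -> output (0, 'c'), add 'c' as idx 1
Step 2: w='' (idx 0), next='b' -> output (0, 'b'), add 'b' as idx 2
Step 3: w='b' (idx 2), next='b' -> output (2, 'b'), add 'bb' as idx 3
Step 4: w='c' (idx 1), next='b' -> output (1, 'b'), add 'cb' as idx 4
Step 5: w='b' (idx 2), next='c' -> output (2, 'c'), add 'bc' as idx 5
Step 6: w='bb' (idx 3), next='b' -> output (3, 'b'), add 'bbb' as idx 6


Encoded: [(0, 'c'), (0, 'b'), (2, 'b'), (1, 'b'), (2, 'c'), (3, 'b')]


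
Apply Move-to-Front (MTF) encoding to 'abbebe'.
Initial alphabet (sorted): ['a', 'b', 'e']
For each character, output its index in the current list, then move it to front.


MTF encoding:
'a': index 0 in ['a', 'b', 'e'] -> ['a', 'b', 'e']
'b': index 1 in ['a', 'b', 'e'] -> ['b', 'a', 'e']
'b': index 0 in ['b', 'a', 'e'] -> ['b', 'a', 'e']
'e': index 2 in ['b', 'a', 'e'] -> ['e', 'b', 'a']
'b': index 1 in ['e', 'b', 'a'] -> ['b', 'e', 'a']
'e': index 1 in ['b', 'e', 'a'] -> ['e', 'b', 'a']


Output: [0, 1, 0, 2, 1, 1]


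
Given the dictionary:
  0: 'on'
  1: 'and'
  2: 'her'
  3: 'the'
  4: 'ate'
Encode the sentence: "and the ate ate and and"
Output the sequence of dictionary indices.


Look up each word in the dictionary:
  'and' -> 1
  'the' -> 3
  'ate' -> 4
  'ate' -> 4
  'and' -> 1
  'and' -> 1

Encoded: [1, 3, 4, 4, 1, 1]


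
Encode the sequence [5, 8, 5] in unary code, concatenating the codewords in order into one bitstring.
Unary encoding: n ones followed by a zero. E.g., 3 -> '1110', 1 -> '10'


Encode each number as n ones followed by a terminating 0:
  5 -> 111110 (6 bits)
  8 -> 111111110 (9 bits)
  5 -> 111110 (6 bits)
Total length = 6 + 9 + 6 = 21 bits.

Unary([5, 8, 5]) = 111110111111110111110 (21 bits)


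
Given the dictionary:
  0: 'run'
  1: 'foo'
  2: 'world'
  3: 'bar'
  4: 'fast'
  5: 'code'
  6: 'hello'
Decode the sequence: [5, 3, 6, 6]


Look up each index in the dictionary:
  5 -> 'code'
  3 -> 'bar'
  6 -> 'hello'
  6 -> 'hello'

Decoded: "code bar hello hello"


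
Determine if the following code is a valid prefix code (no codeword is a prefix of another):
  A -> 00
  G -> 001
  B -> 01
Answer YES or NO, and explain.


Checking each pair (does one codeword prefix another?):
  A='00' vs G='001': prefix -- VIOLATION

NO -- this is NOT a valid prefix code. A (00) is a prefix of G (001).


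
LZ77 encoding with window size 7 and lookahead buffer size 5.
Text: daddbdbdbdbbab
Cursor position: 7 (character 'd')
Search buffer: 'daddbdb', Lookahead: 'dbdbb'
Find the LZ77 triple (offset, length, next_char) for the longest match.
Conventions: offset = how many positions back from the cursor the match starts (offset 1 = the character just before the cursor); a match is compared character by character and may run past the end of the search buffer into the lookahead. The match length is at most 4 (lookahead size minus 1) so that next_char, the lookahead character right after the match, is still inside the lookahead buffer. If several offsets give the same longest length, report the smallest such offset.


Try each offset into the search buffer:
  offset=1 (pos 6, char 'b'): match length 0
  offset=2 (pos 5, char 'd'): match length 4
  offset=3 (pos 4, char 'b'): match length 0
  offset=4 (pos 3, char 'd'): match length 4
  offset=5 (pos 2, char 'd'): match length 1
  offset=6 (pos 1, char 'a'): match length 0
  offset=7 (pos 0, char 'd'): match length 1
Longest match has length 4, found at offsets 2, 4; take the smallest, offset 2.
next_char = character at position 7 + 4 = 11 -> 'b'

Best match: offset=2, length=4 (matching 'dbdb' starting at position 5)
LZ77 triple: (2, 4, 'b')


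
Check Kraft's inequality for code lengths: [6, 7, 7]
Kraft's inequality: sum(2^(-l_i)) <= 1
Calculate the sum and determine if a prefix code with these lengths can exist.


Sum = 2^(-6) + 2^(-7) + 2^(-7)
    = 0.015625 + 0.0078125 + 0.0078125
    = 4/128 = 0.03125
Since 0.03125 <= 1, Kraft's inequality IS satisfied.
A prefix code with these lengths CAN exist.

Kraft sum = 0.03125. Satisfied.


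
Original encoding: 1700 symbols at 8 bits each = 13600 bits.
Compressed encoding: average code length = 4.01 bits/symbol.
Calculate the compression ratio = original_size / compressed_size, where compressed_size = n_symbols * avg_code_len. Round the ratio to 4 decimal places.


original_size = n_symbols * orig_bits = 1700 * 8 = 13600 bits
compressed_size = n_symbols * avg_code_len = 1700 * 4.01 = 6817.0 bits
ratio = original_size / compressed_size = 13600 / 6817.0 = 1.995

Compression ratio = 1.995


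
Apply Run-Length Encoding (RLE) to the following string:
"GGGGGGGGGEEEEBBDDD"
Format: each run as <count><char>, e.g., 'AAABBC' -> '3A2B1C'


Scanning runs left to right:
  i=0: run of 'G' x 9 -> '9G'
  i=9: run of 'E' x 4 -> '4E'
  i=13: run of 'B' x 2 -> '2B'
  i=15: run of 'D' x 3 -> '3D'

RLE = 9G4E2B3D


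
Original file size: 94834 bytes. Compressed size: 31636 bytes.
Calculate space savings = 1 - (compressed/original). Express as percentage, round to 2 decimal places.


ratio = compressed/original = 31636/94834 = 0.333593
savings = 1 - ratio = 1 - 0.333593 = 0.666407
as a percentage: 0.666407 * 100 = 66.64%

Space savings = 1 - 31636/94834 = 66.64%


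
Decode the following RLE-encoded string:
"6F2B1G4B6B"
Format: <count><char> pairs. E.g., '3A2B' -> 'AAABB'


Expanding each <count><char> pair:
  6F -> 'FFFFFF'
  2B -> 'BB'
  1G -> 'G'
  4B -> 'BBBB'
  6B -> 'BBBBBB'

Decoded = FFFFFFBBGBBBBBBBBBB


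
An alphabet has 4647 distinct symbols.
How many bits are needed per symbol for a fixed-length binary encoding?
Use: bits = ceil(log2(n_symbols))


log2(4647) = 12.1821
Bracket: 2^12 = 4096 < 4647 <= 2^13 = 8192
So ceil(log2(4647)) = 13

bits = ceil(log2(4647)) = ceil(12.1821) = 13 bits


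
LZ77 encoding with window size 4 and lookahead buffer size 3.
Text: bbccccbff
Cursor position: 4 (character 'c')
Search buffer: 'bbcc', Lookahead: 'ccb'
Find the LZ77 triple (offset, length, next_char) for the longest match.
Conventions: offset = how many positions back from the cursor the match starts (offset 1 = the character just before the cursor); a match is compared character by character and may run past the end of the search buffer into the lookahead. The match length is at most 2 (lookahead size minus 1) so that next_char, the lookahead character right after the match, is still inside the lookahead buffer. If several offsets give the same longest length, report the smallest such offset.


Try each offset into the search buffer:
  offset=1 (pos 3, char 'c'): match length 2
  offset=2 (pos 2, char 'c'): match length 2
  offset=3 (pos 1, char 'b'): match length 0
  offset=4 (pos 0, char 'b'): match length 0
Longest match has length 2, found at offsets 1, 2; take the smallest, offset 1.
next_char = character at position 4 + 2 = 6 -> 'b'

Best match: offset=1, length=2 (matching 'cc' starting at position 3)
LZ77 triple: (1, 2, 'b')


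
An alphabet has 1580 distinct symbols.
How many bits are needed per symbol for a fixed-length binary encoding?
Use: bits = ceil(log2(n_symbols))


log2(1580) = 10.6257
Bracket: 2^10 = 1024 < 1580 <= 2^11 = 2048
So ceil(log2(1580)) = 11

bits = ceil(log2(1580)) = ceil(10.6257) = 11 bits


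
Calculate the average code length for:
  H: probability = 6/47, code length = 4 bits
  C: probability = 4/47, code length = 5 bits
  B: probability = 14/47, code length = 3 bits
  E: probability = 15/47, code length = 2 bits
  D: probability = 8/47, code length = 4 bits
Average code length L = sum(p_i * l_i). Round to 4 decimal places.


Weighted contributions p_i * l_i:
  H: (6/47) * 4 = 24/47
  C: (4/47) * 5 = 20/47
  B: (14/47) * 3 = 42/47
  E: (15/47) * 2 = 30/47
  D: (8/47) * 4 = 32/47
Sum = (24 + 20 + 42 + 30 + 32)/47 = 148/47

L = 148/47 = 3.1489 bits/symbol


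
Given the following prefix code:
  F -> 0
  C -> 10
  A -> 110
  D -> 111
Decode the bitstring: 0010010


Decoding step by step:
Bits 0 -> F
Bits 0 -> F
Bits 10 -> C
Bits 0 -> F
Bits 10 -> C


Decoded message: FFCFC


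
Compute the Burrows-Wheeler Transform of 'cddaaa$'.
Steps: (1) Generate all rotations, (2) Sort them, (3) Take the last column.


Rotations (sorted):
  0: $cddaaa -> last char: a
  1: a$cddaa -> last char: a
  2: aa$cdda -> last char: a
  3: aaa$cdd -> last char: d
  4: cddaaa$ -> last char: $
  5: daaa$cd -> last char: d
  6: ddaaa$c -> last char: c


BWT = aaad$dc


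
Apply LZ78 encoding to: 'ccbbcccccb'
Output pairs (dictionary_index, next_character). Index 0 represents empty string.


LZ78 encoding steps:
Dictionary: {0: ''}
Step 1: w='' (idx 0), next='c' -> output (0, 'c'), add 'c' as idx 1
Step 2: w='c' (idx 1), next='b' -> output (1, 'b'), add 'cb' as idx 2
Step 3: w='' (idx 0), next='b' -> output (0, 'b'), add 'b' as idx 3
Step 4: w='c' (idx 1), next='c' -> output (1, 'c'), add 'cc' as idx 4
Step 5: w='cc' (idx 4), next='c' -> output (4, 'c'), add 'ccc' as idx 5
Step 6: w='b' (idx 3), end of input -> output (3, '')


Encoded: [(0, 'c'), (1, 'b'), (0, 'b'), (1, 'c'), (4, 'c'), (3, '')]


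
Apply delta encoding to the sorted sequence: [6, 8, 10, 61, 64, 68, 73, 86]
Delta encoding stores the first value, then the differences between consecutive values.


First value: 6
Deltas:
  8 - 6 = 2
  10 - 8 = 2
  61 - 10 = 51
  64 - 61 = 3
  68 - 64 = 4
  73 - 68 = 5
  86 - 73 = 13


Delta encoded: [6, 2, 2, 51, 3, 4, 5, 13]


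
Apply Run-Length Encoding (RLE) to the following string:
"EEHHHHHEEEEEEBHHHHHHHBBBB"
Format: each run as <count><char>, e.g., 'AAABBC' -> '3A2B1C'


Scanning runs left to right:
  i=0: run of 'E' x 2 -> '2E'
  i=2: run of 'H' x 5 -> '5H'
  i=7: run of 'E' x 6 -> '6E'
  i=13: run of 'B' x 1 -> '1B'
  i=14: run of 'H' x 7 -> '7H'
  i=21: run of 'B' x 4 -> '4B'

RLE = 2E5H6E1B7H4B


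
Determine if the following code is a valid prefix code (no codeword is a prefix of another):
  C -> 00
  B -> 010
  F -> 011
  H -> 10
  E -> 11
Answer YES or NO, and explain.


Checking each pair (does one codeword prefix another?):
  C='00' vs B='010': no prefix
  C='00' vs F='011': no prefix
  C='00' vs H='10': no prefix
  C='00' vs E='11': no prefix
  B='010' vs C='00': no prefix
  B='010' vs F='011': no prefix
  B='010' vs H='10': no prefix
  B='010' vs E='11': no prefix
  F='011' vs C='00': no prefix
  F='011' vs B='010': no prefix
  F='011' vs H='10': no prefix
  F='011' vs E='11': no prefix
  H='10' vs C='00': no prefix
  H='10' vs B='010': no prefix
  H='10' vs F='011': no prefix
  H='10' vs E='11': no prefix
  E='11' vs C='00': no prefix
  E='11' vs B='010': no prefix
  E='11' vs F='011': no prefix
  E='11' vs H='10': no prefix
No violation found over all pairs.

YES -- this is a valid prefix code. No codeword is a prefix of any other codeword.


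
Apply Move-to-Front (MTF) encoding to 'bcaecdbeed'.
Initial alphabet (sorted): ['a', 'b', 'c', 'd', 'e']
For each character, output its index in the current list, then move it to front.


MTF encoding:
'b': index 1 in ['a', 'b', 'c', 'd', 'e'] -> ['b', 'a', 'c', 'd', 'e']
'c': index 2 in ['b', 'a', 'c', 'd', 'e'] -> ['c', 'b', 'a', 'd', 'e']
'a': index 2 in ['c', 'b', 'a', 'd', 'e'] -> ['a', 'c', 'b', 'd', 'e']
'e': index 4 in ['a', 'c', 'b', 'd', 'e'] -> ['e', 'a', 'c', 'b', 'd']
'c': index 2 in ['e', 'a', 'c', 'b', 'd'] -> ['c', 'e', 'a', 'b', 'd']
'd': index 4 in ['c', 'e', 'a', 'b', 'd'] -> ['d', 'c', 'e', 'a', 'b']
'b': index 4 in ['d', 'c', 'e', 'a', 'b'] -> ['b', 'd', 'c', 'e', 'a']
'e': index 3 in ['b', 'd', 'c', 'e', 'a'] -> ['e', 'b', 'd', 'c', 'a']
'e': index 0 in ['e', 'b', 'd', 'c', 'a'] -> ['e', 'b', 'd', 'c', 'a']
'd': index 2 in ['e', 'b', 'd', 'c', 'a'] -> ['d', 'e', 'b', 'c', 'a']


Output: [1, 2, 2, 4, 2, 4, 4, 3, 0, 2]


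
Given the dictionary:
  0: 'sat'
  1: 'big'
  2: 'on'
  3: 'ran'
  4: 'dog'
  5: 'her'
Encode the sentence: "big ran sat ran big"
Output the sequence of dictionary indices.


Look up each word in the dictionary:
  'big' -> 1
  'ran' -> 3
  'sat' -> 0
  'ran' -> 3
  'big' -> 1

Encoded: [1, 3, 0, 3, 1]


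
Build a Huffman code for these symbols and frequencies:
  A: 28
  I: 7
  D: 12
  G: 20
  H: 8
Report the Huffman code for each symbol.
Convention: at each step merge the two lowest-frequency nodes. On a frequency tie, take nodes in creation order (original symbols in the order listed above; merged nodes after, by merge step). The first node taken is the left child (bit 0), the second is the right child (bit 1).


Huffman tree construction:
Step 1: Merge I(7) + H(8) = 15
Step 2: Merge D(12) + (I+H)(15) = 27
Step 3: Merge G(20) + (D+(I+H))(27) = 47
Step 4: Merge A(28) + (G+(D+(I+H)))(47) = 75
Read each symbol's code off the tree from the root (left child = 0, right child = 1).

Codes:
  A: 0 (length 1)
  I: 1110 (length 4)
  D: 110 (length 3)
  G: 10 (length 2)
  H: 1111 (length 4)
Average code length: 164/75 = 2.1867 bits/symbol


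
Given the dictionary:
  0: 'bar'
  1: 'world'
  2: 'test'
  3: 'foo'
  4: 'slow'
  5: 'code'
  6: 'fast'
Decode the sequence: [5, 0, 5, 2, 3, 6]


Look up each index in the dictionary:
  5 -> 'code'
  0 -> 'bar'
  5 -> 'code'
  2 -> 'test'
  3 -> 'foo'
  6 -> 'fast'

Decoded: "code bar code test foo fast"


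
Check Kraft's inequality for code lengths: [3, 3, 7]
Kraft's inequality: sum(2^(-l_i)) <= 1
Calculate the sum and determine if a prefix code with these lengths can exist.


Sum = 2^(-3) + 2^(-3) + 2^(-7)
    = 0.125 + 0.125 + 0.0078125
    = 33/128 = 0.2578125
Since 0.2578125 <= 1, Kraft's inequality IS satisfied.
A prefix code with these lengths CAN exist.

Kraft sum = 0.2578125. Satisfied.


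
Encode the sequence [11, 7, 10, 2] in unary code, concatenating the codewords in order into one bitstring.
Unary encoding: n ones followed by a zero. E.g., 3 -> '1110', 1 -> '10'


Encode each number as n ones followed by a terminating 0:
  11 -> 111111111110 (12 bits)
  7 -> 11111110 (8 bits)
  10 -> 11111111110 (11 bits)
  2 -> 110 (3 bits)
Total length = 12 + 8 + 11 + 3 = 34 bits.

Unary([11, 7, 10, 2]) = 1111111111101111111011111111110110 (34 bits)


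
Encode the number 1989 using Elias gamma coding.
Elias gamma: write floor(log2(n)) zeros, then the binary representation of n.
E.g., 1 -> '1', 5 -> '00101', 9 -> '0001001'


num_bits = floor(log2(1989)) + 1 = 11
leading_zeros = num_bits - 1 = 10
binary(1989) = 11111000101

Elias gamma(1989) = '0000000000' + '11111000101' = 000000000011111000101 (21 bits)


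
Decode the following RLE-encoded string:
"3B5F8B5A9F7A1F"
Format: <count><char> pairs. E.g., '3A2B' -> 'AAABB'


Expanding each <count><char> pair:
  3B -> 'BBB'
  5F -> 'FFFFF'
  8B -> 'BBBBBBBB'
  5A -> 'AAAAA'
  9F -> 'FFFFFFFFF'
  7A -> 'AAAAAAA'
  1F -> 'F'

Decoded = BBBFFFFFBBBBBBBBAAAAAFFFFFFFFFAAAAAAAF


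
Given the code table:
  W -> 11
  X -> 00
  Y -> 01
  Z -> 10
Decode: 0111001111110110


Decoding:
01 -> Y
11 -> W
00 -> X
11 -> W
11 -> W
11 -> W
01 -> Y
10 -> Z


Result: YWXWWWYZ


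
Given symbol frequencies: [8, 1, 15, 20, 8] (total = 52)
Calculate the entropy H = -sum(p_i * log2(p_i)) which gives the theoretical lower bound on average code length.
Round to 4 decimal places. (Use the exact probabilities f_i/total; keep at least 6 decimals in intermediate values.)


Per-symbol terms -p_i * log2(p_i) with p_i = f_i/52:
  p = 8/52 = 0.153846: log2(p) = -2.700440, -p*log2(p) = 0.415452
  p = 1/52 = 0.019231: log2(p) = -5.700440, -p*log2(p) = 0.109624
  p = 15/52 = 0.288462: log2(p) = -1.793549, -p*log2(p) = 0.517370
  p = 20/52 = 0.384615: log2(p) = -1.378512, -p*log2(p) = 0.530197
  p = 8/52 = 0.153846: log2(p) = -2.700440, -p*log2(p) = 0.415452
H = 0.415452 + 0.109624 + 0.517370 + 0.530197 + 0.415452 = 1.988095

H = 1.9881 bits/symbol


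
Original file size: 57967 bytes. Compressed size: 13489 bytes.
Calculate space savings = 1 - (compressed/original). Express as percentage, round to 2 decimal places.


ratio = compressed/original = 13489/57967 = 0.232701
savings = 1 - ratio = 1 - 0.232701 = 0.767299
as a percentage: 0.767299 * 100 = 76.73%

Space savings = 1 - 13489/57967 = 76.73%


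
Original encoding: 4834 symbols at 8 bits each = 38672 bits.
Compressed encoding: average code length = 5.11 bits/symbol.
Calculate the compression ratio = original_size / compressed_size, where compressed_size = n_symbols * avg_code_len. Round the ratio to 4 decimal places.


original_size = n_symbols * orig_bits = 4834 * 8 = 38672 bits
compressed_size = n_symbols * avg_code_len = 4834 * 5.11 = 24701.74 bits
ratio = original_size / compressed_size = 38672 / 24701.74 = 1.5656

Compression ratio = 1.5656


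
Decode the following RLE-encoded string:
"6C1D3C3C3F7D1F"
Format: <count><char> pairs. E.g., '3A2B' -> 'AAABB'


Expanding each <count><char> pair:
  6C -> 'CCCCCC'
  1D -> 'D'
  3C -> 'CCC'
  3C -> 'CCC'
  3F -> 'FFF'
  7D -> 'DDDDDDD'
  1F -> 'F'

Decoded = CCCCCCDCCCCCCFFFDDDDDDDF


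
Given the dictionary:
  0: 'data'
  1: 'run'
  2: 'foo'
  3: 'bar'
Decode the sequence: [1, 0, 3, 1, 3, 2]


Look up each index in the dictionary:
  1 -> 'run'
  0 -> 'data'
  3 -> 'bar'
  1 -> 'run'
  3 -> 'bar'
  2 -> 'foo'

Decoded: "run data bar run bar foo"


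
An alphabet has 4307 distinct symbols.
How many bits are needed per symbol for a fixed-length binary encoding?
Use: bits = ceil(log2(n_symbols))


log2(4307) = 12.0725
Bracket: 2^12 = 4096 < 4307 <= 2^13 = 8192
So ceil(log2(4307)) = 13

bits = ceil(log2(4307)) = ceil(12.0725) = 13 bits


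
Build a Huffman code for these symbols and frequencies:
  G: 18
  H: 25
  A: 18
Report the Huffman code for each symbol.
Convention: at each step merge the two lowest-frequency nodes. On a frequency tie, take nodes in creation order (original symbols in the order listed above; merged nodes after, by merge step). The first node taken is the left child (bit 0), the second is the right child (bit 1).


Huffman tree construction:
Step 1: Merge G(18) + A(18) = 36
Step 2: Merge H(25) + (G+A)(36) = 61
Read each symbol's code off the tree from the root (left child = 0, right child = 1).

Codes:
  G: 10 (length 2)
  H: 0 (length 1)
  A: 11 (length 2)
Average code length: 97/61 = 1.5902 bits/symbol


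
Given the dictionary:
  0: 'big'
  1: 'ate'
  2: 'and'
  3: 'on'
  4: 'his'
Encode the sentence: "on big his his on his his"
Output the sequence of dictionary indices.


Look up each word in the dictionary:
  'on' -> 3
  'big' -> 0
  'his' -> 4
  'his' -> 4
  'on' -> 3
  'his' -> 4
  'his' -> 4

Encoded: [3, 0, 4, 4, 3, 4, 4]


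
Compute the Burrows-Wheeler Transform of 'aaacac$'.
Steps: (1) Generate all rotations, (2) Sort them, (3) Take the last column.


Rotations (sorted):
  0: $aaacac -> last char: c
  1: aaacac$ -> last char: $
  2: aacac$a -> last char: a
  3: ac$aaac -> last char: c
  4: acac$aa -> last char: a
  5: c$aaaca -> last char: a
  6: cac$aaa -> last char: a


BWT = c$acaaa


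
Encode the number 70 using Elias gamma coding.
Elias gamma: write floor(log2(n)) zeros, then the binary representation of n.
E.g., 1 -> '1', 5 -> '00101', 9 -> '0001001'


num_bits = floor(log2(70)) + 1 = 7
leading_zeros = num_bits - 1 = 6
binary(70) = 1000110

Elias gamma(70) = '000000' + '1000110' = 0000001000110 (13 bits)


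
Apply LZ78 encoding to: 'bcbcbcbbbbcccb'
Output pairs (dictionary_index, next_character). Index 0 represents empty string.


LZ78 encoding steps:
Dictionary: {0: ''}
Step 1: w='' (idx 0), next='b' -> output (0, 'b'), add 'b' as idx 1
Step 2: w='' (idx 0), next='c' -> output (0, 'c'), add 'c' as idx 2
Step 3: w='b' (idx 1), next='c' -> output (1, 'c'), add 'bc' as idx 3
Step 4: w='bc' (idx 3), next='b' -> output (3, 'b'), add 'bcb' as idx 4
Step 5: w='b' (idx 1), next='b' -> output (1, 'b'), add 'bb' as idx 5
Step 6: w='bc' (idx 3), next='c' -> output (3, 'c'), add 'bcc' as idx 6
Step 7: w='c' (idx 2), next='b' -> output (2, 'b'), add 'cb' as idx 7


Encoded: [(0, 'b'), (0, 'c'), (1, 'c'), (3, 'b'), (1, 'b'), (3, 'c'), (2, 'b')]


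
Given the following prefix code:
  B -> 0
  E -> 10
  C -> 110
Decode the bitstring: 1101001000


Decoding step by step:
Bits 110 -> C
Bits 10 -> E
Bits 0 -> B
Bits 10 -> E
Bits 0 -> B
Bits 0 -> B


Decoded message: CEBEBB


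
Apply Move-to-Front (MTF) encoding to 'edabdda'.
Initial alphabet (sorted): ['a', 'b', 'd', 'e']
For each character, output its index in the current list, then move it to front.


MTF encoding:
'e': index 3 in ['a', 'b', 'd', 'e'] -> ['e', 'a', 'b', 'd']
'd': index 3 in ['e', 'a', 'b', 'd'] -> ['d', 'e', 'a', 'b']
'a': index 2 in ['d', 'e', 'a', 'b'] -> ['a', 'd', 'e', 'b']
'b': index 3 in ['a', 'd', 'e', 'b'] -> ['b', 'a', 'd', 'e']
'd': index 2 in ['b', 'a', 'd', 'e'] -> ['d', 'b', 'a', 'e']
'd': index 0 in ['d', 'b', 'a', 'e'] -> ['d', 'b', 'a', 'e']
'a': index 2 in ['d', 'b', 'a', 'e'] -> ['a', 'd', 'b', 'e']


Output: [3, 3, 2, 3, 2, 0, 2]


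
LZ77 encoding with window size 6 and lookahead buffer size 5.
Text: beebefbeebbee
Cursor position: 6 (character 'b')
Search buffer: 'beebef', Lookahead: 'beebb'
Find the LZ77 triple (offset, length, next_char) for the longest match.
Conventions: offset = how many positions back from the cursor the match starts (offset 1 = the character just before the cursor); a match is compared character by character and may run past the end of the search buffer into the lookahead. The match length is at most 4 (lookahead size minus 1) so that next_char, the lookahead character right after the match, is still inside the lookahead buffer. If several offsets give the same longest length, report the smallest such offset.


Try each offset into the search buffer:
  offset=1 (pos 5, char 'f'): match length 0
  offset=2 (pos 4, char 'e'): match length 0
  offset=3 (pos 3, char 'b'): match length 2
  offset=4 (pos 2, char 'e'): match length 0
  offset=5 (pos 1, char 'e'): match length 0
  offset=6 (pos 0, char 'b'): match length 4
Longest match has length 4 at offset 6.
next_char = character at position 6 + 4 = 10 -> 'b'

Best match: offset=6, length=4 (matching 'beeb' starting at position 0)
LZ77 triple: (6, 4, 'b')


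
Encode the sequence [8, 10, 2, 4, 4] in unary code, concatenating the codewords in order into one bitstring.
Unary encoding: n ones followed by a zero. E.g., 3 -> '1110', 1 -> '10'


Encode each number as n ones followed by a terminating 0:
  8 -> 111111110 (9 bits)
  10 -> 11111111110 (11 bits)
  2 -> 110 (3 bits)
  4 -> 11110 (5 bits)
  4 -> 11110 (5 bits)
Total length = 9 + 11 + 3 + 5 + 5 = 33 bits.

Unary([8, 10, 2, 4, 4]) = 111111110111111111101101111011110 (33 bits)


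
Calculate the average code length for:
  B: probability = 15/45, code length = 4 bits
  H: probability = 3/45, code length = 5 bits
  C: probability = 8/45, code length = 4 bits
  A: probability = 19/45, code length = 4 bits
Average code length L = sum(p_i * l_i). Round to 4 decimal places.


Weighted contributions p_i * l_i:
  B: (15/45) * 4 = 60/45
  H: (3/45) * 5 = 15/45
  C: (8/45) * 4 = 32/45
  A: (19/45) * 4 = 76/45
Sum = (60 + 15 + 32 + 76)/45 = 183/45

L = 183/45 = 4.0667 bits/symbol


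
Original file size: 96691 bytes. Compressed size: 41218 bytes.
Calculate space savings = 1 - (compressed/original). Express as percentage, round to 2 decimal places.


ratio = compressed/original = 41218/96691 = 0.426286
savings = 1 - ratio = 1 - 0.426286 = 0.573714
as a percentage: 0.573714 * 100 = 57.37%

Space savings = 1 - 41218/96691 = 57.37%


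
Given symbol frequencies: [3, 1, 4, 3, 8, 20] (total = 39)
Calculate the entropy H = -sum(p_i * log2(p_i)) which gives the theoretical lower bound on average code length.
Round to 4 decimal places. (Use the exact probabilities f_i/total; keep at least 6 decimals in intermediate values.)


Per-symbol terms -p_i * log2(p_i) with p_i = f_i/39:
  p = 3/39 = 0.076923: log2(p) = -3.700440, -p*log2(p) = 0.284649
  p = 1/39 = 0.025641: log2(p) = -5.285402, -p*log2(p) = 0.135523
  p = 4/39 = 0.102564: log2(p) = -3.285402, -p*log2(p) = 0.336964
  p = 3/39 = 0.076923: log2(p) = -3.700440, -p*log2(p) = 0.284649
  p = 8/39 = 0.205128: log2(p) = -2.285402, -p*log2(p) = 0.468800
  p = 20/39 = 0.512821: log2(p) = -0.963474, -p*log2(p) = 0.494089
H = 0.284649 + 0.135523 + 0.336964 + 0.284649 + 0.468800 + 0.494089 = 2.004674

H = 2.0047 bits/symbol


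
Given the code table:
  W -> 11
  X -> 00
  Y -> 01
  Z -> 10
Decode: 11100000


Decoding:
11 -> W
10 -> Z
00 -> X
00 -> X


Result: WZXX


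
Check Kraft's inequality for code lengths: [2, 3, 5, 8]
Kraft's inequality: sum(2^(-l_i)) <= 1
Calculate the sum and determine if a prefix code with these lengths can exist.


Sum = 2^(-2) + 2^(-3) + 2^(-5) + 2^(-8)
    = 0.25 + 0.125 + 0.03125 + 0.00390625
    = 105/256 = 0.41015625
Since 0.41015625 <= 1, Kraft's inequality IS satisfied.
A prefix code with these lengths CAN exist.

Kraft sum = 0.41015625. Satisfied.


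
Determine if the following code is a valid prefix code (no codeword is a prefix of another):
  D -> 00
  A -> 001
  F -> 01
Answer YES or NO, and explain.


Checking each pair (does one codeword prefix another?):
  D='00' vs A='001': prefix -- VIOLATION

NO -- this is NOT a valid prefix code. D (00) is a prefix of A (001).


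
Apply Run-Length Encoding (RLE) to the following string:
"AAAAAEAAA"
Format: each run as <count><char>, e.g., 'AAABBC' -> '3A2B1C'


Scanning runs left to right:
  i=0: run of 'A' x 5 -> '5A'
  i=5: run of 'E' x 1 -> '1E'
  i=6: run of 'A' x 3 -> '3A'

RLE = 5A1E3A


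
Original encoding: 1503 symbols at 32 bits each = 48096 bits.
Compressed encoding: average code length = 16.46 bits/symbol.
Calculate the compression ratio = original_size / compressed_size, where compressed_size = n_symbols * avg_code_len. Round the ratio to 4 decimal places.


original_size = n_symbols * orig_bits = 1503 * 32 = 48096 bits
compressed_size = n_symbols * avg_code_len = 1503 * 16.46 = 24739.38 bits
ratio = original_size / compressed_size = 48096 / 24739.38 = 1.9441

Compression ratio = 1.9441


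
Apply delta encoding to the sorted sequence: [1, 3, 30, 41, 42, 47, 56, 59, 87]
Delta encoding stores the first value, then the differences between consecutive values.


First value: 1
Deltas:
  3 - 1 = 2
  30 - 3 = 27
  41 - 30 = 11
  42 - 41 = 1
  47 - 42 = 5
  56 - 47 = 9
  59 - 56 = 3
  87 - 59 = 28


Delta encoded: [1, 2, 27, 11, 1, 5, 9, 3, 28]


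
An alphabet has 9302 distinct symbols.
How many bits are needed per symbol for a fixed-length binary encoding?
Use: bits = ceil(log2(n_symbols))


log2(9302) = 13.1833
Bracket: 2^13 = 8192 < 9302 <= 2^14 = 16384
So ceil(log2(9302)) = 14

bits = ceil(log2(9302)) = ceil(13.1833) = 14 bits


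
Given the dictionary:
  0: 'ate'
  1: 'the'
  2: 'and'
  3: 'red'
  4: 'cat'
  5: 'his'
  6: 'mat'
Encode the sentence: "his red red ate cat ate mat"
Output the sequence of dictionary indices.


Look up each word in the dictionary:
  'his' -> 5
  'red' -> 3
  'red' -> 3
  'ate' -> 0
  'cat' -> 4
  'ate' -> 0
  'mat' -> 6

Encoded: [5, 3, 3, 0, 4, 0, 6]


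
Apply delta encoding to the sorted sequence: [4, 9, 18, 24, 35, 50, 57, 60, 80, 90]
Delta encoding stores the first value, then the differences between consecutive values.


First value: 4
Deltas:
  9 - 4 = 5
  18 - 9 = 9
  24 - 18 = 6
  35 - 24 = 11
  50 - 35 = 15
  57 - 50 = 7
  60 - 57 = 3
  80 - 60 = 20
  90 - 80 = 10


Delta encoded: [4, 5, 9, 6, 11, 15, 7, 3, 20, 10]


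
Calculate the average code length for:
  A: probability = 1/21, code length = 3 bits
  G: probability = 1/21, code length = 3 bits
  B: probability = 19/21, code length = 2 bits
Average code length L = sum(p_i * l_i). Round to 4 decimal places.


Weighted contributions p_i * l_i:
  A: (1/21) * 3 = 3/21
  G: (1/21) * 3 = 3/21
  B: (19/21) * 2 = 38/21
Sum = (3 + 3 + 38)/21 = 44/21

L = 44/21 = 2.0952 bits/symbol


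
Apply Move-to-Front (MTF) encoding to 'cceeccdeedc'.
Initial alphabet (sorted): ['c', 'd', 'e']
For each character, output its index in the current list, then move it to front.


MTF encoding:
'c': index 0 in ['c', 'd', 'e'] -> ['c', 'd', 'e']
'c': index 0 in ['c', 'd', 'e'] -> ['c', 'd', 'e']
'e': index 2 in ['c', 'd', 'e'] -> ['e', 'c', 'd']
'e': index 0 in ['e', 'c', 'd'] -> ['e', 'c', 'd']
'c': index 1 in ['e', 'c', 'd'] -> ['c', 'e', 'd']
'c': index 0 in ['c', 'e', 'd'] -> ['c', 'e', 'd']
'd': index 2 in ['c', 'e', 'd'] -> ['d', 'c', 'e']
'e': index 2 in ['d', 'c', 'e'] -> ['e', 'd', 'c']
'e': index 0 in ['e', 'd', 'c'] -> ['e', 'd', 'c']
'd': index 1 in ['e', 'd', 'c'] -> ['d', 'e', 'c']
'c': index 2 in ['d', 'e', 'c'] -> ['c', 'd', 'e']


Output: [0, 0, 2, 0, 1, 0, 2, 2, 0, 1, 2]


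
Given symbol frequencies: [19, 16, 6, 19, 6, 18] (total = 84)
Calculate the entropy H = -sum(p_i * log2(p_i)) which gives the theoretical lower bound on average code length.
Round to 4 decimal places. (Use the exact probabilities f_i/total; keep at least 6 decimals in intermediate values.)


Per-symbol terms -p_i * log2(p_i) with p_i = f_i/84:
  p = 19/84 = 0.226190: log2(p) = -2.144390, -p*log2(p) = 0.485041
  p = 16/84 = 0.190476: log2(p) = -2.392317, -p*log2(p) = 0.455680
  p = 6/84 = 0.071429: log2(p) = -3.807355, -p*log2(p) = 0.271954
  p = 19/84 = 0.226190: log2(p) = -2.144390, -p*log2(p) = 0.485041
  p = 6/84 = 0.071429: log2(p) = -3.807355, -p*log2(p) = 0.271954
  p = 18/84 = 0.214286: log2(p) = -2.222392, -p*log2(p) = 0.476227
H = 0.485041 + 0.455680 + 0.271954 + 0.485041 + 0.271954 + 0.476227 = 2.445897

H = 2.4459 bits/symbol


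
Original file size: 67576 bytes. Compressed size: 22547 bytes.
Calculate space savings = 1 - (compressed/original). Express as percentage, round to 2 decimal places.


ratio = compressed/original = 22547/67576 = 0.333654
savings = 1 - ratio = 1 - 0.333654 = 0.666346
as a percentage: 0.666346 * 100 = 66.63%

Space savings = 1 - 22547/67576 = 66.63%


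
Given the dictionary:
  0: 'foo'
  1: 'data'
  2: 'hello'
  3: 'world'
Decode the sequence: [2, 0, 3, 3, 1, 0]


Look up each index in the dictionary:
  2 -> 'hello'
  0 -> 'foo'
  3 -> 'world'
  3 -> 'world'
  1 -> 'data'
  0 -> 'foo'

Decoded: "hello foo world world data foo"


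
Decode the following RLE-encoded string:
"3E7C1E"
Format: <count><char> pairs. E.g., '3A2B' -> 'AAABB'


Expanding each <count><char> pair:
  3E -> 'EEE'
  7C -> 'CCCCCCC'
  1E -> 'E'

Decoded = EEECCCCCCCE


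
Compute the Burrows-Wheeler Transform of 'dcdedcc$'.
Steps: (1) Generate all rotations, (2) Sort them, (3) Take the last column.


Rotations (sorted):
  0: $dcdedcc -> last char: c
  1: c$dcdedc -> last char: c
  2: cc$dcded -> last char: d
  3: cdedcc$d -> last char: d
  4: dcc$dcde -> last char: e
  5: dcdedcc$ -> last char: $
  6: dedcc$dc -> last char: c
  7: edcc$dcd -> last char: d


BWT = ccdde$cd


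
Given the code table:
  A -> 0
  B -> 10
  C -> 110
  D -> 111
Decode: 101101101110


Decoding:
10 -> B
110 -> C
110 -> C
111 -> D
0 -> A


Result: BCCDA


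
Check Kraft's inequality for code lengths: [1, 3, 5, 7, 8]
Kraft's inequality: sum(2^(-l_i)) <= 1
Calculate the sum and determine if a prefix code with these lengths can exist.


Sum = 2^(-1) + 2^(-3) + 2^(-5) + 2^(-7) + 2^(-8)
    = 0.5 + 0.125 + 0.03125 + 0.0078125 + 0.00390625
    = 171/256 = 0.66796875
Since 0.66796875 <= 1, Kraft's inequality IS satisfied.
A prefix code with these lengths CAN exist.

Kraft sum = 0.66796875. Satisfied.


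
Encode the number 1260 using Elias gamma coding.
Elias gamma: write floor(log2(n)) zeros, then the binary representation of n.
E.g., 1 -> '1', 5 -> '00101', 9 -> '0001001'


num_bits = floor(log2(1260)) + 1 = 11
leading_zeros = num_bits - 1 = 10
binary(1260) = 10011101100

Elias gamma(1260) = '0000000000' + '10011101100' = 000000000010011101100 (21 bits)


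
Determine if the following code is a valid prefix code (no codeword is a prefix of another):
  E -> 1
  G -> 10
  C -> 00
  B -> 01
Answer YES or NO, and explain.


Checking each pair (does one codeword prefix another?):
  E='1' vs G='10': prefix -- VIOLATION

NO -- this is NOT a valid prefix code. E (1) is a prefix of G (10).


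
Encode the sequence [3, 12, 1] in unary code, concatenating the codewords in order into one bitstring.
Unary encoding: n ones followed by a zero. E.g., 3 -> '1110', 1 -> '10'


Encode each number as n ones followed by a terminating 0:
  3 -> 1110 (4 bits)
  12 -> 1111111111110 (13 bits)
  1 -> 10 (2 bits)
Total length = 4 + 13 + 2 = 19 bits.

Unary([3, 12, 1]) = 1110111111111111010 (19 bits)


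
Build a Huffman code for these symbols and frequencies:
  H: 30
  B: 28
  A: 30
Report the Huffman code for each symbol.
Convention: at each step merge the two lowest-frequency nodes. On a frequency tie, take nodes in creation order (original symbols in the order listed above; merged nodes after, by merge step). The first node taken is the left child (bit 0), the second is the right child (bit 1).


Huffman tree construction:
Step 1: Merge B(28) + H(30) = 58
Step 2: Merge A(30) + (B+H)(58) = 88
Read each symbol's code off the tree from the root (left child = 0, right child = 1).

Codes:
  H: 11 (length 2)
  B: 10 (length 2)
  A: 0 (length 1)
Average code length: 146/88 = 1.6591 bits/symbol


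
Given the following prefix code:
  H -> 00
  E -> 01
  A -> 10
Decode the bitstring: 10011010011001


Decoding step by step:
Bits 10 -> A
Bits 01 -> E
Bits 10 -> A
Bits 10 -> A
Bits 01 -> E
Bits 10 -> A
Bits 01 -> E


Decoded message: AEAAEAE


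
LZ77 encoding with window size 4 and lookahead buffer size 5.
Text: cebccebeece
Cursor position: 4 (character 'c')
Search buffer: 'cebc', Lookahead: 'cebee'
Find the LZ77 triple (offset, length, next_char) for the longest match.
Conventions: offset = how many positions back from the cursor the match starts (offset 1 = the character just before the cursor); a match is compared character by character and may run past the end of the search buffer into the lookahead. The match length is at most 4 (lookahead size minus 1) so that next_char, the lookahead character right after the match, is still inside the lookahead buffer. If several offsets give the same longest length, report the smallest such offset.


Try each offset into the search buffer:
  offset=1 (pos 3, char 'c'): match length 1
  offset=2 (pos 2, char 'b'): match length 0
  offset=3 (pos 1, char 'e'): match length 0
  offset=4 (pos 0, char 'c'): match length 3
Longest match has length 3 at offset 4.
next_char = character at position 4 + 3 = 7 -> 'e'

Best match: offset=4, length=3 (matching 'ceb' starting at position 0)
LZ77 triple: (4, 3, 'e')


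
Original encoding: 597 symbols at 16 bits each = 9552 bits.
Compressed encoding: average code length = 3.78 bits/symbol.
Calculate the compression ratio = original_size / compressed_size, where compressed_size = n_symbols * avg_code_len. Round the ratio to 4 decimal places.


original_size = n_symbols * orig_bits = 597 * 16 = 9552 bits
compressed_size = n_symbols * avg_code_len = 597 * 3.78 = 2256.66 bits
ratio = original_size / compressed_size = 9552 / 2256.66 = 4.2328

Compression ratio = 4.2328


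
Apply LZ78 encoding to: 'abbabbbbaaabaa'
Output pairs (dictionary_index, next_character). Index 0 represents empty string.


LZ78 encoding steps:
Dictionary: {0: ''}
Step 1: w='' (idx 0), next='a' -> output (0, 'a'), add 'a' as idx 1
Step 2: w='' (idx 0), next='b' -> output (0, 'b'), add 'b' as idx 2
Step 3: w='b' (idx 2), next='a' -> output (2, 'a'), add 'ba' as idx 3
Step 4: w='b' (idx 2), next='b' -> output (2, 'b'), add 'bb' as idx 4
Step 5: w='bb' (idx 4), next='a' -> output (4, 'a'), add 'bba' as idx 5
Step 6: w='a' (idx 1), next='a' -> output (1, 'a'), add 'aa' as idx 6
Step 7: w='ba' (idx 3), next='a' -> output (3, 'a'), add 'baa' as idx 7


Encoded: [(0, 'a'), (0, 'b'), (2, 'a'), (2, 'b'), (4, 'a'), (1, 'a'), (3, 'a')]


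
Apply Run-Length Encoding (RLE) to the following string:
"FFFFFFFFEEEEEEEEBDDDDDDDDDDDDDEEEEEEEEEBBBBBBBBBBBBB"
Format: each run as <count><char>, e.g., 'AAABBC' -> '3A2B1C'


Scanning runs left to right:
  i=0: run of 'F' x 8 -> '8F'
  i=8: run of 'E' x 8 -> '8E'
  i=16: run of 'B' x 1 -> '1B'
  i=17: run of 'D' x 13 -> '13D'
  i=30: run of 'E' x 9 -> '9E'
  i=39: run of 'B' x 13 -> '13B'

RLE = 8F8E1B13D9E13B


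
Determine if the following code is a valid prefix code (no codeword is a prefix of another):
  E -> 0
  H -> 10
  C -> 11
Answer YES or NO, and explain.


Checking each pair (does one codeword prefix another?):
  E='0' vs H='10': no prefix
  E='0' vs C='11': no prefix
  H='10' vs E='0': no prefix
  H='10' vs C='11': no prefix
  C='11' vs E='0': no prefix
  C='11' vs H='10': no prefix
No violation found over all pairs.

YES -- this is a valid prefix code. No codeword is a prefix of any other codeword.


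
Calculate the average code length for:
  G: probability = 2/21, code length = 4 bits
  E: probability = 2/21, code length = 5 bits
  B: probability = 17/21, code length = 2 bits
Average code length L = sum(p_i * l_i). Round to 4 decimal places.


Weighted contributions p_i * l_i:
  G: (2/21) * 4 = 8/21
  E: (2/21) * 5 = 10/21
  B: (17/21) * 2 = 34/21
Sum = (8 + 10 + 34)/21 = 52/21

L = 52/21 = 2.4762 bits/symbol
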